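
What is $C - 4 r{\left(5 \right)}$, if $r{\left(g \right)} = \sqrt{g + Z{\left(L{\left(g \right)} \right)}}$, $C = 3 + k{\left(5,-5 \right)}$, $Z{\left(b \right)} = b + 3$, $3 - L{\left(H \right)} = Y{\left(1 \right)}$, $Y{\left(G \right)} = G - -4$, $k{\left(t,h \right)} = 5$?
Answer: $8 - 4 \sqrt{6} \approx -1.798$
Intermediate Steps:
$Y{\left(G \right)} = 4 + G$ ($Y{\left(G \right)} = G + 4 = 4 + G$)
$L{\left(H \right)} = -2$ ($L{\left(H \right)} = 3 - \left(4 + 1\right) = 3 - 5 = -2$)
$Z{\left(b \right)} = 3 + b$
$C = 8$ ($C = 3 + 5 = 8$)
$r{\left(g \right)} = \sqrt{1 + g}$ ($r{\left(g \right)} = \sqrt{g + \left(3 - 2\right)} = \sqrt{g + 1} = \sqrt{1 + g}$)
$C - 4 r{\left(5 \right)} = 8 - 4 \sqrt{1 + 5} = 8 - 4 \sqrt{6}$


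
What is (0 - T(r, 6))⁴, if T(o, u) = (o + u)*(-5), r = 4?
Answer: 6250000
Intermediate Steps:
T(o, u) = -5*o - 5*u
(0 - T(r, 6))⁴ = (0 - (-5*4 - 5*6))⁴ = (0 - (-20 - 30))⁴ = (0 - 1*(-50))⁴ = (0 + 50)⁴ = 50⁴ = 6250000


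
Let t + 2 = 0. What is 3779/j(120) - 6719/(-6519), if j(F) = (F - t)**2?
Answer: 124640897/97028796 ≈ 1.2846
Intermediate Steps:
t = -2 (t = -2 + 0 = -2)
j(F) = (2 + F)**2 (j(F) = (F - 1*(-2))**2 = (F + 2)**2 = (2 + F)**2)
3779/j(120) - 6719/(-6519) = 3779/((2 + 120)**2) - 6719/(-6519) = 3779/(122**2) - 6719*(-1/6519) = 3779/14884 + 6719/6519 = 124640897/97028796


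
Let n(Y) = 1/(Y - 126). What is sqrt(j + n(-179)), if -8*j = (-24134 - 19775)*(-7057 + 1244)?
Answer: I*sqrt(47487963317730)/1220 ≈ 5648.5*I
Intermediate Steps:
j = -255243017/8 (j = -(-24134 - 19775)*(-7057 + 1244)/8 = -(-43909)*(-5813)/8 = -1/8*255243017 = -255243017/8 ≈ -3.1905e+7)
n(Y) = 1/(-126 + Y)
sqrt(j + n(-179)) = sqrt(-255243017/8 + 1/(-126 - 179)) = sqrt(-255243017/8 + 1/(-305)) = sqrt(-255243017/8 - 1/305) = sqrt(-77849120193/2440) = I*sqrt(47487963317730)/1220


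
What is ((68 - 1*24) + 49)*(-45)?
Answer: -4185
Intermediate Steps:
((68 - 1*24) + 49)*(-45) = ((68 - 24) + 49)*(-45) = (44 + 49)*(-45) = 93*(-45) = -4185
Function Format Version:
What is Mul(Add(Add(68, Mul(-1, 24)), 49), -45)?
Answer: -4185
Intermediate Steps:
Mul(Add(Add(68, Mul(-1, 24)), 49), -45) = Mul(Add(Add(68, -24), 49), -45) = Mul(Add(44, 49), -45) = Mul(93, -45) = -4185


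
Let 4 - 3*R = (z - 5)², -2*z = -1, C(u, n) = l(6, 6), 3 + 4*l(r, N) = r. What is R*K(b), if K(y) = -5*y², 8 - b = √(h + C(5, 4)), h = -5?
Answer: 77675/48 - 650*I*√17/3 ≈ 1618.2 - 893.34*I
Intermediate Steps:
l(r, N) = -¾ + r/4
C(u, n) = ¾ (C(u, n) = -¾ + (¼)*6 = -¾ + 3/2 = ¾)
z = ½ (z = -½*(-1) = ½ ≈ 0.50000)
R = -65/12 (R = 4/3 - (½ - 5)²/3 = 4/3 - (-9/2)²/3 = 4/3 - ⅓*81/4 = 4/3 - 27/4 = -65/12 ≈ -5.4167)
b = 8 - I*√17/2 (b = 8 - √(-5 + ¾) = 8 - √(-17/4) = 8 - I*√17/2 ≈ 8.0 - 2.0616*I)
R*K(b) = -(-325)*(8 - I*√17/2)²/12 = 325*(8 - I*√17/2)²/12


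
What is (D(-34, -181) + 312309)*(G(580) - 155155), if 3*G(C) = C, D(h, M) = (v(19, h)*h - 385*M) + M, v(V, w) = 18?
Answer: -59071542295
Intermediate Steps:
D(h, M) = -384*M + 18*h (D(h, M) = (18*h - 385*M) + M = (-385*M + 18*h) + M = -384*M + 18*h)
G(C) = C/3
(D(-34, -181) + 312309)*(G(580) - 155155) = ((-384*(-181) + 18*(-34)) + 312309)*((⅓)*580 - 155155) = ((69504 - 612) + 312309)*(580/3 - 155155) = (68892 + 312309)*(-464885/3) = 381201*(-464885/3) = -59071542295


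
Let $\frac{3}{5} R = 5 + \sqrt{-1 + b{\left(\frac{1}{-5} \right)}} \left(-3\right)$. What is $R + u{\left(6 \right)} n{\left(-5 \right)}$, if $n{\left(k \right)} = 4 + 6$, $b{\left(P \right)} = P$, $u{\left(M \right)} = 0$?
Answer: $\frac{25}{3} - i \sqrt{30} \approx 8.3333 - 5.4772 i$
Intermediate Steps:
$n{\left(k \right)} = 10$
$R = \frac{25}{3} - i \sqrt{30}$ ($R = \frac{5 \left(5 + \sqrt{-1 + \frac{1}{-5}} \left(-3\right)\right)}{3} = \frac{5 \left(5 + \sqrt{-1 - \frac{1}{5}} \left(-3\right)\right)}{3} = \frac{5 \left(5 + \sqrt{- \frac{6}{5}} \left(-3\right)\right)}{3} = \frac{5 \left(5 + \frac{i \sqrt{30}}{5} \left(-3\right)\right)}{3} = \frac{5 \left(5 - \frac{3 i \sqrt{30}}{5}\right)}{3} = \frac{25}{3} - i \sqrt{30} \approx 8.3333 - 5.4772 i$)
$R + u{\left(6 \right)} n{\left(-5 \right)} = \left(\frac{25}{3} - i \sqrt{30}\right) + 0 \cdot 10 = \left(\frac{25}{3} - i \sqrt{30}\right) + 0 = \frac{25}{3} - i \sqrt{30}$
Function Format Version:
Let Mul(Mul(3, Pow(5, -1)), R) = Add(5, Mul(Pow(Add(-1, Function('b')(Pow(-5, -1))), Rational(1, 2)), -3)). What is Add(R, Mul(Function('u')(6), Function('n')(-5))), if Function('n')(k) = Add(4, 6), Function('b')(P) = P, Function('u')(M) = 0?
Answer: Add(Rational(25, 3), Mul(-1, I, Pow(30, Rational(1, 2)))) ≈ Add(8.3333, Mul(-5.4772, I))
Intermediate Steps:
Function('n')(k) = 10
R = Add(Rational(25, 3), Mul(-1, I, Pow(30, Rational(1, 2)))) (R = Mul(Rational(5, 3), Add(5, Mul(Pow(Add(-1, Pow(-5, -1)), Rational(1, 2)), -3))) = Mul(Rational(5, 3), Add(5, Mul(Pow(Add(-1, Rational(-1, 5)), Rational(1, 2)), -3))) = Mul(Rational(5, 3), Add(5, Mul(Pow(Rational(-6, 5), Rational(1, 2)), -3))) = Mul(Rational(5, 3), Add(5, Mul(Mul(Rational(1, 5), I, Pow(30, Rational(1, 2))), -3))) = Mul(Rational(5, 3), Add(5, Mul(Rational(-3, 5), I, Pow(30, Rational(1, 2))))) = Add(Rational(25, 3), Mul(-1, I, Pow(30, Rational(1, 2)))) ≈ Add(8.3333, Mul(-5.4772, I)))
Add(R, Mul(Function('u')(6), Function('n')(-5))) = Add(Add(Rational(25, 3), Mul(-1, I, Pow(30, Rational(1, 2)))), Mul(0, 10)) = Add(Add(Rational(25, 3), Mul(-1, I, Pow(30, Rational(1, 2)))), 0) = Add(Rational(25, 3), Mul(-1, I, Pow(30, Rational(1, 2))))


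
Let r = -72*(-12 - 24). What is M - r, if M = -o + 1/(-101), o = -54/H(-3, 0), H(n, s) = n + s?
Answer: -263611/101 ≈ -2610.0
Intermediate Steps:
o = 18 (o = -54/(-3 + 0) = -54/(-3) = -54*(-⅓) = 18)
r = 2592 (r = -72*(-36) = 2592)
M = -1819/101 (M = -1*18 + 1/(-101) = -18 - 1/101 = -1819/101 ≈ -18.010)
M - r = -1819/101 - 1*2592 = -1819/101 - 2592 = -263611/101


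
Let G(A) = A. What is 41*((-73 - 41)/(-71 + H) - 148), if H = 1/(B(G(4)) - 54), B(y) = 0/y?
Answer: -23018384/3835 ≈ -6002.2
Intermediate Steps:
B(y) = 0
H = -1/54 (H = 1/(0 - 54) = 1/(-54) = -1/54 ≈ -0.018519)
41*((-73 - 41)/(-71 + H) - 148) = 41*((-73 - 41)/(-71 - 1/54) - 148) = 41*(-114/(-3835/54) - 148) = 41*(-114*(-54/3835) - 148) = 41*(6156/3835 - 148) = 41*(-561424/3835) = -23018384/3835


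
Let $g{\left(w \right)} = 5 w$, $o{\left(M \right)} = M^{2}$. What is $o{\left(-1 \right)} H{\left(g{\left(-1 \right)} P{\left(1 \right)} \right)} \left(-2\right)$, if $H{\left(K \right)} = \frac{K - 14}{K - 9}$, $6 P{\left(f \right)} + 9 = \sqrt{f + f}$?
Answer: $- \frac{602}{31} + \frac{300 \sqrt{2}}{31} \approx -5.7334$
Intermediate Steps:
$P{\left(f \right)} = - \frac{3}{2} + \frac{\sqrt{2} \sqrt{f}}{6}$ ($P{\left(f \right)} = - \frac{3}{2} + \frac{\sqrt{f + f}}{6} = - \frac{3}{2} + \frac{\sqrt{2 f}}{6} = - \frac{3}{2} + \frac{\sqrt{2} \sqrt{f}}{6}$)
$H{\left(K \right)} = \frac{-14 + K}{-9 + K}$
$o{\left(-1 \right)} H{\left(g{\left(-1 \right)} P{\left(1 \right)} \right)} \left(-2\right) = \left(-1\right)^{2} \frac{-14 + 5 \left(-1\right) \left(- \frac{3}{2} + \frac{\sqrt{2} \sqrt{1}}{6}\right)}{-9 + 5 \left(-1\right) \left(- \frac{3}{2} + \frac{\sqrt{2} \sqrt{1}}{6}\right)} \left(-2\right) = 1 \frac{-14 - 5 \left(- \frac{3}{2} + \frac{1}{6} \sqrt{2} \cdot 1\right)}{-9 - 5 \left(- \frac{3}{2} + \frac{1}{6} \sqrt{2} \cdot 1\right)} \left(-2\right) = 1 \frac{-14 - 5 \left(- \frac{3}{2} + \frac{\sqrt{2}}{6}\right)}{-9 - 5 \left(- \frac{3}{2} + \frac{\sqrt{2}}{6}\right)} \left(-2\right) = 1 \frac{-14 + \left(\frac{15}{2} - \frac{5 \sqrt{2}}{6}\right)}{-9 + \left(\frac{15}{2} - \frac{5 \sqrt{2}}{6}\right)} \left(-2\right) = 1 \frac{- \frac{13}{2} - \frac{5 \sqrt{2}}{6}}{- \frac{3}{2} - \frac{5 \sqrt{2}}{6}} \left(-2\right) = \frac{- \frac{13}{2} - \frac{5 \sqrt{2}}{6}}{- \frac{3}{2} - \frac{5 \sqrt{2}}{6}} \left(-2\right) = - \frac{2 \left(- \frac{13}{2} - \frac{5 \sqrt{2}}{6}\right)}{- \frac{3}{2} - \frac{5 \sqrt{2}}{6}}$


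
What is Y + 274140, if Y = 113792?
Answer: 387932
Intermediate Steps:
Y + 274140 = 113792 + 274140 = 387932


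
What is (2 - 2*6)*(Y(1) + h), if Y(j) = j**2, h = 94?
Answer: -950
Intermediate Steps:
(2 - 2*6)*(Y(1) + h) = (2 - 2*6)*(1**2 + 94) = (2 - 12)*(1 + 94) = -10*95 = -950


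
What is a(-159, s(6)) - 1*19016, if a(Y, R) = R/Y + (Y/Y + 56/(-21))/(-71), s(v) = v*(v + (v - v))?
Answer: -214673915/11289 ≈ -19016.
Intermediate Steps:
s(v) = v**2 (s(v) = v*(v + 0) = v*v = v**2)
a(Y, R) = 5/213 + R/Y (a(Y, R) = R/Y + (1 + 56*(-1/21))*(-1/71) = R/Y + (1 - 8/3)*(-1/71) = R/Y - 5/3*(-1/71) = R/Y + 5/213 = 5/213 + R/Y)
a(-159, s(6)) - 1*19016 = (5/213 + 6**2/(-159)) - 1*19016 = (5/213 + 36*(-1/159)) - 19016 = (5/213 - 12/53) - 19016 = -2291/11289 - 19016 = -214673915/11289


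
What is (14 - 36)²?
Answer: 484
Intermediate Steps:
(14 - 36)² = (-22)² = 484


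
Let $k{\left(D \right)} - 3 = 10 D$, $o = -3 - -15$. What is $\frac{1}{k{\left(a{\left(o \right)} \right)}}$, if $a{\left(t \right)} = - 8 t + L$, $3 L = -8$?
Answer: $- \frac{3}{2951} \approx -0.0010166$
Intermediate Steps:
$o = 12$ ($o = -3 + 15 = 12$)
$L = - \frac{8}{3}$ ($L = \frac{1}{3} \left(-8\right) = - \frac{8}{3} \approx -2.6667$)
$a{\left(t \right)} = - \frac{8}{3} - 8 t$ ($a{\left(t \right)} = - 8 t - \frac{8}{3} = - \frac{8}{3} - 8 t$)
$k{\left(D \right)} = 3 + 10 D$
$\frac{1}{k{\left(a{\left(o \right)} \right)}} = \frac{1}{3 + 10 \left(- \frac{8}{3} - 96\right)} = \frac{1}{3 + 10 \left(- \frac{296}{3}\right)} = \frac{1}{3 - \frac{2960}{3}} = \frac{1}{- \frac{2951}{3}} = - \frac{3}{2951}$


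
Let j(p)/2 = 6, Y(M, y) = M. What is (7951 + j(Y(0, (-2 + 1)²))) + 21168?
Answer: 29131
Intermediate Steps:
j(p) = 12 (j(p) = 2*6 = 12)
(7951 + j(Y(0, (-2 + 1)²))) + 21168 = (7951 + 12) + 21168 = 7963 + 21168 = 29131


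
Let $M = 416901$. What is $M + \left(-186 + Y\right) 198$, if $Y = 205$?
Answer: $420663$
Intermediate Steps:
$M + \left(-186 + Y\right) 198 = 416901 + \left(-186 + 205\right) 198 = 416901 + 19 \cdot 198 = 416901 + 3762 = 420663$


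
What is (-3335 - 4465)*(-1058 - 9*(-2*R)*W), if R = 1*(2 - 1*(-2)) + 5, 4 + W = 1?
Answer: 12043200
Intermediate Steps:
W = -3 (W = -4 + 1 = -3)
R = 9 (R = 1*(2 + 2) + 5 = 1*4 + 5 = 4 + 5 = 9)
(-3335 - 4465)*(-1058 - 9*(-2*R)*W) = (-3335 - 4465)*(-1058 - 9*(-2*9)*(-3)) = -7800*(-1058 - (-162)*(-3)) = -7800*(-1058 - 9*54) = -7800*(-1058 - 486) = -7800*(-1544) = 12043200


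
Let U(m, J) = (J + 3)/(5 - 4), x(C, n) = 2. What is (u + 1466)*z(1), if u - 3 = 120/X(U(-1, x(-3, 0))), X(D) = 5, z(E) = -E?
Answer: -1493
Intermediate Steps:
U(m, J) = 3 + J (U(m, J) = (3 + J)/1 = (3 + J)*1 = 3 + J)
u = 27 (u = 3 + 120/5 = 3 + 120*(⅕) = 3 + 24 = 27)
(u + 1466)*z(1) = (27 + 1466)*(-1*1) = 1493*(-1) = -1493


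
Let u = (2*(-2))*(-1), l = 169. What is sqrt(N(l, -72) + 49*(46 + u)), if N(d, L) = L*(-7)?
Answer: sqrt(2954) ≈ 54.351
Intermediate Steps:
u = 4 (u = -4*(-1) = 4)
N(d, L) = -7*L
sqrt(N(l, -72) + 49*(46 + u)) = sqrt(-7*(-72) + 49*(46 + 4)) = sqrt(504 + 49*50) = sqrt(504 + 2450) = sqrt(2954)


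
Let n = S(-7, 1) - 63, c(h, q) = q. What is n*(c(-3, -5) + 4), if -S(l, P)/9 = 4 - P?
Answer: 90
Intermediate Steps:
S(l, P) = -36 + 9*P (S(l, P) = -9*(4 - P) = -36 + 9*P)
n = -90 (n = (-36 + 9*1) - 63 = (-36 + 9) - 63 = -27 - 63 = -90)
n*(c(-3, -5) + 4) = -90*(-5 + 4) = -90*(-1) = 90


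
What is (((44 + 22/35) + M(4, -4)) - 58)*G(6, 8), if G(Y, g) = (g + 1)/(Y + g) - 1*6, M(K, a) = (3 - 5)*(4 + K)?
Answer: 7710/49 ≈ 157.35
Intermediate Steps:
M(K, a) = -8 - 2*K (M(K, a) = -2*(4 + K) = -8 - 2*K)
G(Y, g) = -6 + (1 + g)/(Y + g) (G(Y, g) = (1 + g)/(Y + g) - 6 = -6 + (1 + g)/(Y + g))
(((44 + 22/35) + M(4, -4)) - 58)*G(6, 8) = (((44 + 22/35) + (-8 - 2*4)) - 58)*((1 - 6*6 - 5*8)/(6 + 8)) = (((44 + 22*(1/35)) + (-8 - 8)) - 58)*((1 - 36 - 40)/14) = (((44 + 22/35) - 16) - 58)*((1/14)*(-75)) = ((1562/35 - 16) - 58)*(-75/14) = (1002/35 - 58)*(-75/14) = -1028/35*(-75/14) = 7710/49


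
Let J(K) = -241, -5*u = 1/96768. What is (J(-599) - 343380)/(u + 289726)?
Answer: -166257584640/140181027839 ≈ -1.1860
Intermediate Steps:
u = -1/483840 (u = -⅕/96768 = -⅕*1/96768 = -1/483840 ≈ -2.0668e-6)
(J(-599) - 343380)/(u + 289726) = (-241 - 343380)/(-1/483840 + 289726) = -343621/140181027839/483840 = -343621*483840/140181027839 = -166257584640/140181027839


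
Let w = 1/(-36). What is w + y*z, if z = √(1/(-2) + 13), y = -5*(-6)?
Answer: -1/36 + 75*√2 ≈ 106.04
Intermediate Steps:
y = 30
z = 5*√2/2 (z = √(-½ + 13) = √(25/2) = 5*√2/2 ≈ 3.5355)
w = -1/36 ≈ -0.027778
w + y*z = -1/36 + 30*(5*√2/2) = -1/36 + 75*√2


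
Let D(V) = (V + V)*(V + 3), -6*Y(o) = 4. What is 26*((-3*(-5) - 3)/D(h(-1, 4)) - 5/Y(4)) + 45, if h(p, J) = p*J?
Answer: 279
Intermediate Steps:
Y(o) = -⅔ (Y(o) = -⅙*4 = -⅔)
h(p, J) = J*p
D(V) = 2*V*(3 + V) (D(V) = (2*V)*(3 + V) = 2*V*(3 + V))
26*((-3*(-5) - 3)/D(h(-1, 4)) - 5/Y(4)) + 45 = 26*((-3*(-5) - 3)/((2*(4*(-1))*(3 + 4*(-1)))) - 5/(-⅔)) + 45 = 26*((15 - 3)/((2*(-4)*(3 - 4))) - 5*(-3/2)) + 45 = 26*(12/((2*(-4)*(-1))) + 15/2) + 45 = 26*(12/8 + 15/2) + 45 = 26*(12*(⅛) + 15/2) + 45 = 26*(3/2 + 15/2) + 45 = 26*9 + 45 = 234 + 45 = 279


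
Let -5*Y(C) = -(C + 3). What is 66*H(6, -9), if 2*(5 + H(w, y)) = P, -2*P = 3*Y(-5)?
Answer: -1551/5 ≈ -310.20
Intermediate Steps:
Y(C) = ⅗ + C/5 (Y(C) = -(-1)*(C + 3)/5 = -(-1)*(3 + C)/5 = -(-3 - C)/5 = ⅗ + C/5)
P = ⅗ (P = -3*(⅗ + (⅕)*(-5))/2 = -3*(⅗ - 1)/2 = -3*(-2)/(2*5) = -½*(-6/5) = ⅗ ≈ 0.60000)
H(w, y) = -47/10 (H(w, y) = -5 + (½)*(⅗) = -5 + 3/10 = -47/10)
66*H(6, -9) = 66*(-47/10) = -1551/5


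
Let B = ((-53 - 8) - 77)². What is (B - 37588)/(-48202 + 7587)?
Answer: 18544/40615 ≈ 0.45658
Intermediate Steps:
B = 19044 (B = (-61 - 77)² = (-138)² = 19044)
(B - 37588)/(-48202 + 7587) = (19044 - 37588)/(-48202 + 7587) = -18544/(-40615) = -18544*(-1/40615) = 18544/40615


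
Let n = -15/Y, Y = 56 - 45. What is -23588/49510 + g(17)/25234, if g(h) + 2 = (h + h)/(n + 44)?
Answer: -69796478072/146484568615 ≈ -0.47648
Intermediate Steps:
Y = 11
n = -15/11 ≈ -1.3636
g(h) = -2 + 22*h/469 (g(h) = -2 + (h + h)/(-15/11 + 44) = -2 + (2*h)/(469/11) = -2 + (2*h)*(11/469) = -2 + 22*h/469)
-23588/49510 + g(17)/25234 = -23588/49510 + (-2 + (22/469)*17)/25234 = -23588*1/49510 + (-2 + 374/469)*(1/25234) = -11794/24755 - 564/469*1/25234 = -11794/24755 - 282/5917373 = -69796478072/146484568615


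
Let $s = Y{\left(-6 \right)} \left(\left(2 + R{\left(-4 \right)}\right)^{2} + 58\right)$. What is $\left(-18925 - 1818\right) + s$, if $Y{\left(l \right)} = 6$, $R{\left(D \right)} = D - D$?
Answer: $-20371$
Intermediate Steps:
$R{\left(D \right)} = 0$
$s = 372$ ($s = 6 \left(\left(2 + 0\right)^{2} + 58\right) = 6 \left(2^{2} + 58\right) = 6 \left(4 + 58\right) = 6 \cdot 62 = 372$)
$\left(-18925 - 1818\right) + s = \left(-18925 - 1818\right) + 372 = -20743 + 372 = -20371$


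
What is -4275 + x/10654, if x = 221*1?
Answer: -45545629/10654 ≈ -4275.0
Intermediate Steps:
x = 221
-4275 + x/10654 = -4275 + 221/10654 = -45545629/10654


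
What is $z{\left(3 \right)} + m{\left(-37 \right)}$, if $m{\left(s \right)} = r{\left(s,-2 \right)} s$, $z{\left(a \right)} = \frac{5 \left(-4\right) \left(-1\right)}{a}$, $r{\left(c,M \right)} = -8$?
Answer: $\frac{908}{3} \approx 302.67$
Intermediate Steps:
$z{\left(a \right)} = \frac{20}{a}$ ($z{\left(a \right)} = \frac{\left(-20\right) \left(-1\right)}{a} = \frac{20}{a}$)
$m{\left(s \right)} = - 8 s$
$z{\left(3 \right)} + m{\left(-37 \right)} = \frac{20}{3} - -296 = 20 \cdot \frac{1}{3} + 296 = \frac{20}{3} + 296 = \frac{908}{3}$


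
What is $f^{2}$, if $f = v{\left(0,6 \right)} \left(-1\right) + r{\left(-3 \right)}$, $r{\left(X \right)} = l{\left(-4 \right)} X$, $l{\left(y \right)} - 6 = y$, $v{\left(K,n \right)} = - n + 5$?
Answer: $25$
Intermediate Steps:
$v{\left(K,n \right)} = 5 - n$
$l{\left(y \right)} = 6 + y$
$r{\left(X \right)} = 2 X$ ($r{\left(X \right)} = \left(6 - 4\right) X = 2 X$)
$f = -5$ ($f = \left(5 - 6\right) \left(-1\right) + 2 \left(-3\right) = \left(5 - 6\right) \left(-1\right) - 6 = \left(-1\right) \left(-1\right) - 6 = 1 - 6 = -5$)
$f^{2} = \left(-5\right)^{2} = 25$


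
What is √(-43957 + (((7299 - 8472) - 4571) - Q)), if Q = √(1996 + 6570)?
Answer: √(-49701 - √8566) ≈ 223.14*I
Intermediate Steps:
Q = √8566 ≈ 92.553
√(-43957 + (((7299 - 8472) - 4571) - Q)) = √(-43957 + (((7299 - 8472) - 4571) - √8566)) = √(-43957 + ((-1173 - 4571) - √8566)) = √(-43957 + (-5744 - √8566)) = √(-49701 - √8566)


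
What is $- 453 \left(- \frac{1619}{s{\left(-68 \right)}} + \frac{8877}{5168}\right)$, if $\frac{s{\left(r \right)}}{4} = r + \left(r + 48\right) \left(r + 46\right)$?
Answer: $- \frac{2856014}{10013} \approx -285.23$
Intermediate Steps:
$s{\left(r \right)} = 4 r + 4 \left(46 + r\right) \left(48 + r\right)$ ($s{\left(r \right)} = 4 \left(r + \left(r + 48\right) \left(r + 46\right)\right) = 4 \left(r + \left(48 + r\right) \left(46 + r\right)\right) = 4 \left(r + \left(46 + r\right) \left(48 + r\right)\right) = 4 r + 4 \left(46 + r\right) \left(48 + r\right)$)
$- 453 \left(- \frac{1619}{s{\left(-68 \right)}} + \frac{8877}{5168}\right) = - 453 \left(- \frac{1619}{8832 + 4 \left(-68\right)^{2} + 380 \left(-68\right)} + \frac{8877}{5168}\right) = - 453 \left(- \frac{1619}{8832 + 4 \cdot 4624 - 25840} + 8877 \cdot \frac{1}{5168}\right) = - 453 \left(- \frac{1619}{8832 + 18496 - 25840} + \frac{8877}{5168}\right) = - 453 \left(- \frac{1619}{1488} + \frac{8877}{5168}\right) = \left(-453\right) \frac{18914}{30039} = - \frac{2856014}{10013}$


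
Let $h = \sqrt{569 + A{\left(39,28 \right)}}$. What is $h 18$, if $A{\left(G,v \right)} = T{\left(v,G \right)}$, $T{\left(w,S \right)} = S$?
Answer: $72 \sqrt{38} \approx 443.84$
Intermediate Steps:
$A{\left(G,v \right)} = G$
$h = 4 \sqrt{38}$ ($h = \sqrt{569 + 39} = \sqrt{608} = 4 \sqrt{38} \approx 24.658$)
$h 18 = 4 \sqrt{38} \cdot 18 = 72 \sqrt{38}$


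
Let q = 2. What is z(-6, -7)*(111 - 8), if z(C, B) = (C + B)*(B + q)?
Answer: 6695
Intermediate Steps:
z(C, B) = (2 + B)*(B + C) (z(C, B) = (C + B)*(B + 2) = (B + C)*(2 + B) = (2 + B)*(B + C))
z(-6, -7)*(111 - 8) = ((-7)**2 + 2*(-7) + 2*(-6) - 7*(-6))*(111 - 8) = (49 - 14 - 12 + 42)*103 = 65*103 = 6695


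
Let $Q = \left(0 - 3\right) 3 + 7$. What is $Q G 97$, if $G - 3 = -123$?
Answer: $23280$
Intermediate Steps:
$G = -120$ ($G = 3 - 123 = -120$)
$Q = -2$ ($Q = \left(0 - 3\right) 3 + 7 = \left(-3\right) 3 + 7 = -9 + 7 = -2$)
$Q G 97 = \left(-2\right) \left(-120\right) 97 = 240 \cdot 97 = 23280$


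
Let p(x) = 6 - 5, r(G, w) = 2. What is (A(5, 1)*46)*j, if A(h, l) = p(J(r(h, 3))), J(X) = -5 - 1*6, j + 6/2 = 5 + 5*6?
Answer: 1472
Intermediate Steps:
j = 32 (j = -3 + (5 + 5*6) = -3 + (5 + 30) = -3 + 35 = 32)
J(X) = -11 (J(X) = -5 - 6 = -11)
p(x) = 1
A(h, l) = 1
(A(5, 1)*46)*j = (1*46)*32 = 46*32 = 1472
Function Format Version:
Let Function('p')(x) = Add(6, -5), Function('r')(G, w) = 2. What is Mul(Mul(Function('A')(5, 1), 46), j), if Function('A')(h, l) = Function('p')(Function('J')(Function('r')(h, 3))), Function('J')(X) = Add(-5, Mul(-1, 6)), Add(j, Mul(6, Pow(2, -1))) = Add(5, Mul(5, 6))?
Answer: 1472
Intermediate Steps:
j = 32 (j = Add(-3, Add(5, Mul(5, 6))) = Add(-3, Add(5, 30)) = Add(-3, 35) = 32)
Function('J')(X) = -11 (Function('J')(X) = Add(-5, -6) = -11)
Function('p')(x) = 1
Function('A')(h, l) = 1
Mul(Mul(Function('A')(5, 1), 46), j) = Mul(Mul(1, 46), 32) = Mul(46, 32) = 1472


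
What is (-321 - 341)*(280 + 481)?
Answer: -503782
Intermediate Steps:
(-321 - 341)*(280 + 481) = -662*761 = -503782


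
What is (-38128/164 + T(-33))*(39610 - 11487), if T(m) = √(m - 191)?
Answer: -268068436/41 + 112492*I*√14 ≈ -6.5383e+6 + 4.2091e+5*I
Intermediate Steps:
T(m) = √(-191 + m)
(-38128/164 + T(-33))*(39610 - 11487) = (-38128/164 + √(-191 - 33))*(39610 - 11487) = (-38128*1/164 + √(-224))*28123 = (-9532/41 + 4*I*√14)*28123 = -268068436/41 + 112492*I*√14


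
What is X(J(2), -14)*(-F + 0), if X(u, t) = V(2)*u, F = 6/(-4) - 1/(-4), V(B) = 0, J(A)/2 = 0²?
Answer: 0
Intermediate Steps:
J(A) = 0 (J(A) = 2*0² = 2*0 = 0)
F = -5/4 (F = 6*(-¼) - 1*(-¼) = -3/2 + ¼ = -5/4 ≈ -1.2500)
X(u, t) = 0 (X(u, t) = 0*u = 0)
X(J(2), -14)*(-F + 0) = 0*(-1*(-5/4) + 0) = 0*(5/4 + 0) = 0*(5/4) = 0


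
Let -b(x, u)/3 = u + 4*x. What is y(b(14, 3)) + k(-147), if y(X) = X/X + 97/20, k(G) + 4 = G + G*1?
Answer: -5843/20 ≈ -292.15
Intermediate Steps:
b(x, u) = -12*x - 3*u (b(x, u) = -3*(u + 4*x) = -12*x - 3*u)
k(G) = -4 + 2*G (k(G) = -4 + (G + G*1) = -4 + (G + G) = -4 + 2*G)
y(X) = 117/20 (y(X) = 1 + 97*(1/20) = 1 + 97/20 = 117/20)
y(b(14, 3)) + k(-147) = 117/20 + (-4 + 2*(-147)) = 117/20 + (-4 - 294) = 117/20 - 298 = -5843/20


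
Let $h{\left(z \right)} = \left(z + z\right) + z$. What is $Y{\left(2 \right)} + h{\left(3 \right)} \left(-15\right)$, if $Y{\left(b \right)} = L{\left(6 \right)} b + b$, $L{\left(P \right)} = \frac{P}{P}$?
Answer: $-131$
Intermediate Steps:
$L{\left(P \right)} = 1$
$h{\left(z \right)} = 3 z$ ($h{\left(z \right)} = 2 z + z = 3 z$)
$Y{\left(b \right)} = 2 b$ ($Y{\left(b \right)} = 1 b + b = b + b = 2 b$)
$Y{\left(2 \right)} + h{\left(3 \right)} \left(-15\right) = 2 \cdot 2 + 3 \cdot 3 \left(-15\right) = 4 + 9 \left(-15\right) = 4 - 135 = -131$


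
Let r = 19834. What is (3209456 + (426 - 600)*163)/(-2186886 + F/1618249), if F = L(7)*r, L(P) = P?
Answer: -2573901092203/1769462971888 ≈ -1.4546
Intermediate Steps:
F = 138838 (F = 7*19834 = 138838)
(3209456 + (426 - 600)*163)/(-2186886 + F/1618249) = (3209456 + (426 - 600)*163)/(-2186886 + 138838/1618249) = (3209456 - 174*163)/(-2186886 + 138838*(1/1618249)) = (3209456 - 28362)/(-2186886 + 138838/1618249) = 3181094/(-3538925943776/1618249) = 3181094*(-1618249/3538925943776) = -2573901092203/1769462971888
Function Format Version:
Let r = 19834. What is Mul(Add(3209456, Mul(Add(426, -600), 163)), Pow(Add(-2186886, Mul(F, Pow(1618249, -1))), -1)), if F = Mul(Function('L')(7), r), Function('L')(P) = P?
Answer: Rational(-2573901092203, 1769462971888) ≈ -1.4546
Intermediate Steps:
F = 138838 (F = Mul(7, 19834) = 138838)
Mul(Add(3209456, Mul(Add(426, -600), 163)), Pow(Add(-2186886, Mul(F, Pow(1618249, -1))), -1)) = Mul(Add(3209456, Mul(Add(426, -600), 163)), Pow(Add(-2186886, Mul(138838, Pow(1618249, -1))), -1)) = Mul(Add(3209456, Mul(-174, 163)), Pow(Add(-2186886, Mul(138838, Rational(1, 1618249))), -1)) = Mul(Add(3209456, -28362), Pow(Add(-2186886, Rational(138838, 1618249)), -1)) = Mul(3181094, Pow(Rational(-3538925943776, 1618249), -1)) = Mul(3181094, Rational(-1618249, 3538925943776)) = Rational(-2573901092203, 1769462971888)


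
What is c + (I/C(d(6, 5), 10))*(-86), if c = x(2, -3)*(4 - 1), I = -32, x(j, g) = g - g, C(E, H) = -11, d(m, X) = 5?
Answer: -2752/11 ≈ -250.18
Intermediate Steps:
x(j, g) = 0
c = 0 (c = 0*(4 - 1) = 0*3 = 0)
c + (I/C(d(6, 5), 10))*(-86) = 0 - 32/(-11)*(-86) = 0 - 32*(-1/11)*(-86) = 0 + (32/11)*(-86) = 0 - 2752/11 = -2752/11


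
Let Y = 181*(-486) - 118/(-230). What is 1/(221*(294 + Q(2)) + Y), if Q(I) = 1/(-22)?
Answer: -2530/58193877 ≈ -4.3475e-5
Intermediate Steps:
Y = -10116031/115 (Y = -87966 - 118*(-1/230) = -87966 + 59/115 = -10116031/115 ≈ -87966.)
Q(I) = -1/22
1/(221*(294 + Q(2)) + Y) = 1/(221*(294 - 1/22) - 10116031/115) = 1/(221*(6467/22) - 10116031/115) = 1/(1429207/22 - 10116031/115) = 1/(-58193877/2530) = -2530/58193877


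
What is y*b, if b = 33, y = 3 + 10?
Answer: 429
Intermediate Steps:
y = 13
y*b = 13*33 = 429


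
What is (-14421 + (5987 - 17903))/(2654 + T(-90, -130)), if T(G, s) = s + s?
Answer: -8779/798 ≈ -11.001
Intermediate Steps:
T(G, s) = 2*s
(-14421 + (5987 - 17903))/(2654 + T(-90, -130)) = (-14421 + (5987 - 17903))/(2654 + 2*(-130)) = (-14421 - 11916)/(2654 - 260) = -26337/2394 = -26337*1/2394 = -8779/798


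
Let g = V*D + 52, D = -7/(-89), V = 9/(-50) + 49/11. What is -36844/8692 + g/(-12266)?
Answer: -5536041982961/1304714181100 ≈ -4.2431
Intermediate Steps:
V = 2351/550 (V = 9*(-1/50) + 49*(1/11) = -9/50 + 49/11 = 2351/550 ≈ 4.2745)
D = 7/89 (D = -7*(-1/89) = 7/89 ≈ 0.078652)
g = 2561857/48950 (g = (2351/550)*(7/89) + 52 = 16457/48950 + 52 = 2561857/48950 ≈ 52.336)
-36844/8692 + g/(-12266) = -36844/8692 + (2561857/48950)/(-12266) = -36844*1/8692 + (2561857/48950)*(-1/12266) = -9211/2173 - 2561857/600420700 = -5536041982961/1304714181100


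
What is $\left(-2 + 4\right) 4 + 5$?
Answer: $13$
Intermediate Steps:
$\left(-2 + 4\right) 4 + 5 = 2 \cdot 4 + 5 = 8 + 5 = 13$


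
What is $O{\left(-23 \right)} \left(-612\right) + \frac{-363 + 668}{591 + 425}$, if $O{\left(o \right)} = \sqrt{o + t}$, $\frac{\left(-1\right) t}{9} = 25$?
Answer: $\frac{305}{1016} - 1224 i \sqrt{62} \approx 0.3002 - 9637.8 i$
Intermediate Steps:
$t = -225$ ($t = \left(-9\right) 25 = -225$)
$O{\left(o \right)} = \sqrt{-225 + o}$ ($O{\left(o \right)} = \sqrt{o - 225} = \sqrt{-225 + o}$)
$O{\left(-23 \right)} \left(-612\right) + \frac{-363 + 668}{591 + 425} = \sqrt{-225 - 23} \left(-612\right) + \frac{-363 + 668}{591 + 425} = \sqrt{-248} \left(-612\right) + \frac{305}{1016} = 2 i \sqrt{62} \left(-612\right) + 305 \cdot \frac{1}{1016} = - 1224 i \sqrt{62} + \frac{305}{1016} = \frac{305}{1016} - 1224 i \sqrt{62}$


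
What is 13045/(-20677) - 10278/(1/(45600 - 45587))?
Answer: -2762749723/20677 ≈ -1.3361e+5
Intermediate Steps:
13045/(-20677) - 10278/(1/(45600 - 45587)) = 13045*(-1/20677) - 10278/(1/13) = -13045/20677 - 10278/1/13 = -13045/20677 - 10278*13 = -13045/20677 - 133614 = -2762749723/20677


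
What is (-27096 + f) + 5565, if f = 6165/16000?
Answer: -68897967/3200 ≈ -21531.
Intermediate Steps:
f = 1233/3200 (f = 6165*(1/16000) = 1233/3200 ≈ 0.38531)
(-27096 + f) + 5565 = (-27096 + 1233/3200) + 5565 = -86705967/3200 + 5565 = -68897967/3200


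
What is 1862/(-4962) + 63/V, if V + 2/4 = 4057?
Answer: -1034371/2875479 ≈ -0.35972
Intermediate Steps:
V = 8113/2 (V = -½ + 4057 = 8113/2 ≈ 4056.5)
1862/(-4962) + 63/V = 1862/(-4962) + 63/(8113/2) = 1862*(-1/4962) + 63*(2/8113) = -931/2481 + 18/1159 = -1034371/2875479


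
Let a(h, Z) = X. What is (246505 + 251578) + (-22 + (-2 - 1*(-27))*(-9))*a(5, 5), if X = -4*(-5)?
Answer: 493143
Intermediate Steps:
X = 20
a(h, Z) = 20
(246505 + 251578) + (-22 + (-2 - 1*(-27))*(-9))*a(5, 5) = (246505 + 251578) + (-22 + (-2 - 1*(-27))*(-9))*20 = 498083 + (-22 + (-2 + 27)*(-9))*20 = 498083 + (-22 + 25*(-9))*20 = 498083 + (-22 - 225)*20 = 498083 - 247*20 = 498083 - 4940 = 493143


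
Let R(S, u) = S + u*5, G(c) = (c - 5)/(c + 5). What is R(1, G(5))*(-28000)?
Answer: -28000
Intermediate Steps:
G(c) = (-5 + c)/(5 + c)
R(S, u) = S + 5*u
R(1, G(5))*(-28000) = (1 + 5*((-5 + 5)/(5 + 5)))*(-28000) = (1 + 5*(0/10))*(-28000) = (1 + 5*((⅒)*0))*(-28000) = (1 + 5*0)*(-28000) = (1 + 0)*(-28000) = 1*(-28000) = -28000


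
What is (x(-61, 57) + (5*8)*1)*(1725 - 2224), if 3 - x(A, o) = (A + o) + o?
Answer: 4990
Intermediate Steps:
x(A, o) = 3 - A - 2*o (x(A, o) = 3 - ((A + o) + o) = 3 - (A + 2*o) = 3 + (-A - 2*o) = 3 - A - 2*o)
(x(-61, 57) + (5*8)*1)*(1725 - 2224) = ((3 - 1*(-61) - 2*57) + (5*8)*1)*(1725 - 2224) = ((3 + 61 - 114) + 40*1)*(-499) = (-50 + 40)*(-499) = -10*(-499) = 4990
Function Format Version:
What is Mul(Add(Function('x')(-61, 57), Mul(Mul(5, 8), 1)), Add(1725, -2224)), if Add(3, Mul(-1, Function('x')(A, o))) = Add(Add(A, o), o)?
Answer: 4990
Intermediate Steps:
Function('x')(A, o) = Add(3, Mul(-1, A), Mul(-2, o)) (Function('x')(A, o) = Add(3, Mul(-1, Add(Add(A, o), o))) = Add(3, Mul(-1, Add(A, Mul(2, o)))) = Add(3, Add(Mul(-1, A), Mul(-2, o))) = Add(3, Mul(-1, A), Mul(-2, o)))
Mul(Add(Function('x')(-61, 57), Mul(Mul(5, 8), 1)), Add(1725, -2224)) = Mul(Add(Add(3, Mul(-1, -61), Mul(-2, 57)), Mul(Mul(5, 8), 1)), Add(1725, -2224)) = Mul(Add(Add(3, 61, -114), Mul(40, 1)), -499) = Mul(Add(-50, 40), -499) = Mul(-10, -499) = 4990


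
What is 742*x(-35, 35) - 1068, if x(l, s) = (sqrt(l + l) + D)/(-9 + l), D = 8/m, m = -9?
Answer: -104248/99 - 371*I*sqrt(70)/22 ≈ -1053.0 - 141.09*I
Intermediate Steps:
D = -8/9 (D = 8/(-9) = 8*(-1/9) = -8/9 ≈ -0.88889)
x(l, s) = (-8/9 + sqrt(2)*sqrt(l))/(-9 + l) (x(l, s) = (sqrt(l + l) - 8/9)/(-9 + l) = (sqrt(2*l) - 8/9)/(-9 + l) = (sqrt(2)*sqrt(l) - 8/9)/(-9 + l) = (-8/9 + sqrt(2)*sqrt(l))/(-9 + l))
742*x(-35, 35) - 1068 = 742*((-8/9 + sqrt(2)*sqrt(-35))/(-9 - 35)) - 1068 = 742*((-8/9 + sqrt(2)*(I*sqrt(35)))/(-44)) - 1068 = 742*(-(-8/9 + I*sqrt(70))/44) - 1068 = 742*(2/99 - I*sqrt(70)/44) - 1068 = (1484/99 - 371*I*sqrt(70)/22) - 1068 = -104248/99 - 371*I*sqrt(70)/22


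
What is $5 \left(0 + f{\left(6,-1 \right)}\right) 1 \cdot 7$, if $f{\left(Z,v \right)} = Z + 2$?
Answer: $280$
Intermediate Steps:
$f{\left(Z,v \right)} = 2 + Z$
$5 \left(0 + f{\left(6,-1 \right)}\right) 1 \cdot 7 = 5 \left(0 + \left(2 + 6\right)\right) 1 \cdot 7 = 5 \left(0 + 8\right) 1 \cdot 7 = 5 \cdot 8 \cdot 1 \cdot 7 = 40 \cdot 1 \cdot 7 = 40 \cdot 7 = 280$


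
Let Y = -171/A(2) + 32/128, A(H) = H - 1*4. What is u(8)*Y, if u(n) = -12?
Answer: -1029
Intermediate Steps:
A(H) = -4 + H (A(H) = H - 4 = -4 + H)
Y = 343/4 (Y = -171/(-4 + 2) + 32/128 = -171/(-2) + 32*(1/128) = -171*(-½) + ¼ = 171/2 + ¼ = 343/4 ≈ 85.750)
u(8)*Y = -12*343/4 = -1029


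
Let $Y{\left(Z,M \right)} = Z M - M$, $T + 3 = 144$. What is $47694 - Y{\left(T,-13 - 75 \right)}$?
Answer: $60014$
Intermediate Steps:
$T = 141$ ($T = -3 + 144 = 141$)
$Y{\left(Z,M \right)} = - M + M Z$ ($Y{\left(Z,M \right)} = M Z - M = - M + M Z$)
$47694 - Y{\left(T,-13 - 75 \right)} = 47694 - \left(-13 - 75\right) \left(-1 + 141\right) = 47694 - \left(-88\right) 140 = 47694 - -12320 = 47694 + 12320 = 60014$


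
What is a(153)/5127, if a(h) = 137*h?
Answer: 6987/1709 ≈ 4.0884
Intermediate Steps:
a(153)/5127 = (137*153)/5127 = 20961*(1/5127) = 6987/1709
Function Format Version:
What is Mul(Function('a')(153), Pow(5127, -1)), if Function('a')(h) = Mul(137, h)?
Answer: Rational(6987, 1709) ≈ 4.0884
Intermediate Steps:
Mul(Function('a')(153), Pow(5127, -1)) = Mul(Mul(137, 153), Pow(5127, -1)) = Mul(20961, Rational(1, 5127)) = Rational(6987, 1709)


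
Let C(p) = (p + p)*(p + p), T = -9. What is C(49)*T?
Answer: -86436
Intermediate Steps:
C(p) = 4*p² (C(p) = (2*p)*(2*p) = 4*p²)
C(49)*T = (4*49²)*(-9) = (4*2401)*(-9) = 9604*(-9) = -86436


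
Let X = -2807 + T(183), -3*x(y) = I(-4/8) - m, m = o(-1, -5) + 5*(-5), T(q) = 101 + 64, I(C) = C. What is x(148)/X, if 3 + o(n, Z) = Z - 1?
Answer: 67/15852 ≈ 0.0042266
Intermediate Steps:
o(n, Z) = -4 + Z (o(n, Z) = -3 + (Z - 1) = -3 + (-1 + Z) = -4 + Z)
T(q) = 165
m = -34 (m = (-4 - 5) + 5*(-5) = -9 - 25 = -34)
x(y) = -67/6 (x(y) = -(-4/8 - 1*(-34))/3 = -(-4*⅛ + 34)/3 = -(-½ + 34)/3 = -⅓*67/2 = -67/6)
X = -2642 (X = -2807 + 165 = -2642)
x(148)/X = -67/6/(-2642) = -67/6*(-1/2642) = 67/15852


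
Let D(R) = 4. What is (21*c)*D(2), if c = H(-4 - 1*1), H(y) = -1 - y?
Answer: 336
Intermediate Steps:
c = 4 (c = -1 - (-4 - 1*1) = -1 - (-4 - 1) = -1 - 1*(-5) = -1 + 5 = 4)
(21*c)*D(2) = (21*4)*4 = 84*4 = 336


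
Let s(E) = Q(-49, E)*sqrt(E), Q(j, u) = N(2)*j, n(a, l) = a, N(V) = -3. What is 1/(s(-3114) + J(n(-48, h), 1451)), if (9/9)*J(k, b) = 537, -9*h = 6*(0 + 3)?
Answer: 179/22526265 - 49*I*sqrt(346)/7508755 ≈ 7.9463e-6 - 0.00012139*I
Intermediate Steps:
h = -2 (h = -2*(0 + 3)/3 = -2*3/3 = -1/9*18 = -2)
J(k, b) = 537
Q(j, u) = -3*j
s(E) = 147*sqrt(E) (s(E) = (-3*(-49))*sqrt(E) = 147*sqrt(E))
1/(s(-3114) + J(n(-48, h), 1451)) = 1/(147*sqrt(-3114) + 537) = 1/(147*(3*I*sqrt(346)) + 537) = 1/(441*I*sqrt(346) + 537) = 1/(537 + 441*I*sqrt(346))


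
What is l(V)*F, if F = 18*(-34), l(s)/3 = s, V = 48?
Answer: -88128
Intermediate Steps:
l(s) = 3*s
F = -612
l(V)*F = (3*48)*(-612) = 144*(-612) = -88128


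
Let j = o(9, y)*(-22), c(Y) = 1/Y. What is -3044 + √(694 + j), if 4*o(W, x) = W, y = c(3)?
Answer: -3044 + √2578/2 ≈ -3018.6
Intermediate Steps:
y = ⅓ (y = 1/3 = ⅓ ≈ 0.33333)
o(W, x) = W/4
j = -99/2 (j = ((¼)*9)*(-22) = (9/4)*(-22) = -99/2 ≈ -49.500)
-3044 + √(694 + j) = -3044 + √(694 - 99/2) = -3044 + √(1289/2) = -3044 + √2578/2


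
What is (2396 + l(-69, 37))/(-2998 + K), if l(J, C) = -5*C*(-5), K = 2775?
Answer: -3321/223 ≈ -14.892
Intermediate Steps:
l(J, C) = 25*C
(2396 + l(-69, 37))/(-2998 + K) = (2396 + 25*37)/(-2998 + 2775) = (2396 + 925)/(-223) = 3321*(-1/223) = -3321/223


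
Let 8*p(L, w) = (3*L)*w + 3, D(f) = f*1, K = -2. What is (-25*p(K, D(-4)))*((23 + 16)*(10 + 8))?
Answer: -236925/4 ≈ -59231.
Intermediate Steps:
D(f) = f
p(L, w) = 3/8 + 3*L*w/8 (p(L, w) = ((3*L)*w + 3)/8 = (3*L*w + 3)/8 = (3 + 3*L*w)/8 = 3/8 + 3*L*w/8)
(-25*p(K, D(-4)))*((23 + 16)*(10 + 8)) = (-25*(3/8 + (3/8)*(-2)*(-4)))*((23 + 16)*(10 + 8)) = (-25*(3/8 + 3))*(39*18) = -25*27/8*702 = -675/8*702 = -236925/4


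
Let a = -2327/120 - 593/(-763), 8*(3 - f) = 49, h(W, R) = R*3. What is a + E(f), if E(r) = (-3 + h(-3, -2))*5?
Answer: -5824541/91560 ≈ -63.614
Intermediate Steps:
h(W, R) = 3*R
f = -25/8 (f = 3 - ⅛*49 = 3 - 49/8 = -25/8 ≈ -3.1250)
a = -1704341/91560 (a = -2327*1/120 - 593*(-1/763) = -2327/120 + 593/763 = -1704341/91560 ≈ -18.614)
E(r) = -45 (E(r) = (-3 + 3*(-2))*5 = (-3 - 6)*5 = -9*5 = -45)
a + E(f) = -1704341/91560 - 45 = -5824541/91560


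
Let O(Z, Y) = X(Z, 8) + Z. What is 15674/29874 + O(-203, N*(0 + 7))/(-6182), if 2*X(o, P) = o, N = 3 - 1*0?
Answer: 105993301/184681068 ≈ 0.57393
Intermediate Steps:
N = 3 (N = 3 + 0 = 3)
X(o, P) = o/2
O(Z, Y) = 3*Z/2 (O(Z, Y) = Z/2 + Z = 3*Z/2)
15674/29874 + O(-203, N*(0 + 7))/(-6182) = 15674/29874 + ((3/2)*(-203))/(-6182) = 15674*(1/29874) - 609/2*(-1/6182) = 7837/14937 + 609/12364 = 105993301/184681068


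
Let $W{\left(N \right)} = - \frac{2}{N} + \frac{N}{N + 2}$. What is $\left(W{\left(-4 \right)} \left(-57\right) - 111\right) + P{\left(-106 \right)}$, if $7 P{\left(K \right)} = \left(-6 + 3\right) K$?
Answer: $- \frac{2913}{14} \approx -208.07$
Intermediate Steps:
$W{\left(N \right)} = - \frac{2}{N} + \frac{N}{2 + N}$
$P{\left(K \right)} = - \frac{3 K}{7}$ ($P{\left(K \right)} = \frac{\left(-6 + 3\right) K}{7} = \frac{\left(-3\right) K}{7} = - \frac{3 K}{7}$)
$\left(W{\left(-4 \right)} \left(-57\right) - 111\right) + P{\left(-106 \right)} = \left(\frac{-4 + \left(-4\right)^{2} - -8}{\left(-4\right) \left(2 - 4\right)} \left(-57\right) - 111\right) - - \frac{318}{7} = \left(- \frac{-4 + 16 + 8}{4 \left(-2\right)} \left(-57\right) - 111\right) + \frac{318}{7} = \left(\left(- \frac{1}{4}\right) \left(- \frac{1}{2}\right) 20 \left(-57\right) - 111\right) + \frac{318}{7} = \left(\frac{5}{2} \left(-57\right) - 111\right) + \frac{318}{7} = \left(- \frac{285}{2} - 111\right) + \frac{318}{7} = - \frac{507}{2} + \frac{318}{7} = - \frac{2913}{14}$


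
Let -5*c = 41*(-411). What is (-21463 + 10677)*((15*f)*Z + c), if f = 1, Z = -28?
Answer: -159104286/5 ≈ -3.1821e+7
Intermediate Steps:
c = 16851/5 (c = -41*(-411)/5 = -⅕*(-16851) = 16851/5 ≈ 3370.2)
(-21463 + 10677)*((15*f)*Z + c) = (-21463 + 10677)*((15*1)*(-28) + 16851/5) = -10786*(15*(-28) + 16851/5) = -10786*(-420 + 16851/5) = -10786*14751/5 = -159104286/5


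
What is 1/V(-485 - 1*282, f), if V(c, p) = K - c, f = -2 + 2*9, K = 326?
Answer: 1/1093 ≈ 0.00091491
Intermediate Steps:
f = 16 (f = -2 + 18 = 16)
V(c, p) = 326 - c
1/V(-485 - 1*282, f) = 1/(326 - (-485 - 1*282)) = 1/(326 - (-485 - 282)) = 1/(326 - 1*(-767)) = 1/(326 + 767) = 1/1093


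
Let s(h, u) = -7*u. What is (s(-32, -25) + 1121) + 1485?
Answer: 2781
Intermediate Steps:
(s(-32, -25) + 1121) + 1485 = (-7*(-25) + 1121) + 1485 = (175 + 1121) + 1485 = 1296 + 1485 = 2781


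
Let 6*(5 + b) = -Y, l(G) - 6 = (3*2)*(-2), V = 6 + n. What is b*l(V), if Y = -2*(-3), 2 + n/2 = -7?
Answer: 36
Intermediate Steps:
n = -18 (n = -4 + 2*(-7) = -4 - 14 = -18)
Y = 6
V = -12 (V = 6 - 18 = -12)
l(G) = -6 (l(G) = 6 + (3*2)*(-2) = 6 + 6*(-2) = 6 - 12 = -6)
b = -6 (b = -5 + (-1*6)/6 = -5 + (⅙)*(-6) = -5 - 1 = -6)
b*l(V) = -6*(-6) = 36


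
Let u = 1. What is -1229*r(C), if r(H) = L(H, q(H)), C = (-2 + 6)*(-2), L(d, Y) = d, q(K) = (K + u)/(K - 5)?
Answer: 9832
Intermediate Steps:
q(K) = (1 + K)/(-5 + K) (q(K) = (K + 1)/(K - 5) = (1 + K)/(-5 + K))
C = -8 (C = 4*(-2) = -8)
r(H) = H
-1229*r(C) = -1229*(-8) = 9832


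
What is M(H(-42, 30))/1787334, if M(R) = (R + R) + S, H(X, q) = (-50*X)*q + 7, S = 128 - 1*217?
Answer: 41975/595778 ≈ 0.070454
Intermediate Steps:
S = -89 (S = 128 - 217 = -89)
H(X, q) = 7 - 50*X*q (H(X, q) = -50*X*q + 7 = 7 - 50*X*q)
M(R) = -89 + 2*R (M(R) = (R + R) - 89 = 2*R - 89 = -89 + 2*R)
M(H(-42, 30))/1787334 = (-89 + 2*(7 - 50*(-42)*30))/1787334 = (-89 + 2*(7 + 63000))*(1/1787334) = (-89 + 2*63007)*(1/1787334) = (-89 + 126014)*(1/1787334) = 125925*(1/1787334) = 41975/595778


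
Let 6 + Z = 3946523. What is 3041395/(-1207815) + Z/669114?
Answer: 26015451965/7696818342 ≈ 3.3800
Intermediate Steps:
Z = 3946517 (Z = -6 + 3946523 = 3946517)
3041395/(-1207815) + Z/669114 = 3041395/(-1207815) + 3946517/669114 = 3041395*(-1/1207815) + 3946517*(1/669114) = -86897/34509 + 3946517/669114 = 26015451965/7696818342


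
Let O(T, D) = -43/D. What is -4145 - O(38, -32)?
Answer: -132683/32 ≈ -4146.3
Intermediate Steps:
-4145 - O(38, -32) = -4145 - (-43)/(-32) = -4145 - (-43)*(-1)/32 = -4145 - 1*43/32 = -4145 - 43/32 = -132683/32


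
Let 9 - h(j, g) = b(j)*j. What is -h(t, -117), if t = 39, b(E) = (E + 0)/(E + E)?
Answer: 21/2 ≈ 10.500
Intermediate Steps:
b(E) = 1/2 (b(E) = E/((2*E)) = E*(1/(2*E)) = 1/2)
h(j, g) = 9 - j/2
-h(t, -117) = -(9 - 1/2*39) = -(9 - 39/2) = -1*(-21/2) = 21/2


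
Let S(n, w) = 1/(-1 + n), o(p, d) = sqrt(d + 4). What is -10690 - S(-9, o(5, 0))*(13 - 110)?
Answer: -106997/10 ≈ -10700.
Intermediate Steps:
o(p, d) = sqrt(4 + d)
-10690 - S(-9, o(5, 0))*(13 - 110) = -10690 - (13 - 110)/(-1 - 9) = -10690 - (-97)/(-10) = -10690 - (-1)*(-97)/10 = -10690 - 1*97/10 = -10690 - 97/10 = -106997/10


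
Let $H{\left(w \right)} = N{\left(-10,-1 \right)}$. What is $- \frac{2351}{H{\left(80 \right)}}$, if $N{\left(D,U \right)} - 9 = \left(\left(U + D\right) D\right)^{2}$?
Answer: $- \frac{2351}{12109} \approx -0.19415$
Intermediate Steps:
$N{\left(D,U \right)} = 9 + D^{2} \left(D + U\right)^{2}$ ($N{\left(D,U \right)} = 9 + \left(\left(U + D\right) D\right)^{2} = 9 + \left(\left(D + U\right) D\right)^{2} = 9 + \left(D \left(D + U\right)\right)^{2} = 9 + D^{2} \left(D + U\right)^{2}$)
$H{\left(w \right)} = 12109$ ($H{\left(w \right)} = 9 + \left(-10\right)^{2} \left(-10 - 1\right)^{2} = 9 + 100 \left(-11\right)^{2} = 9 + 100 \cdot 121 = 9 + 12100 = 12109$)
$- \frac{2351}{H{\left(80 \right)}} = - \frac{2351}{12109}$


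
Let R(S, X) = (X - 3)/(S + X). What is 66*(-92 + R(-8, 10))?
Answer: -5841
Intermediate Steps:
R(S, X) = (-3 + X)/(S + X)
66*(-92 + R(-8, 10)) = 66*(-92 + (-3 + 10)/(-8 + 10)) = 66*(-92 + 7/2) = 66*(-177/2) = -5841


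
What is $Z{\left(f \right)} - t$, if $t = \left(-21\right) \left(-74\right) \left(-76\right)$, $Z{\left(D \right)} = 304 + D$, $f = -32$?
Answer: $118376$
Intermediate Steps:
$t = -118104$ ($t = 1554 \left(-76\right) = -118104$)
$Z{\left(f \right)} - t = \left(304 - 32\right) - -118104 = 272 + 118104 = 118376$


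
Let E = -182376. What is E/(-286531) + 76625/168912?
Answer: 52760932787/48398524272 ≈ 1.0901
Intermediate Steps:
E/(-286531) + 76625/168912 = -182376/(-286531) + 76625/168912 = -182376*(-1/286531) + 76625*(1/168912) = 182376/286531 + 76625/168912 = 52760932787/48398524272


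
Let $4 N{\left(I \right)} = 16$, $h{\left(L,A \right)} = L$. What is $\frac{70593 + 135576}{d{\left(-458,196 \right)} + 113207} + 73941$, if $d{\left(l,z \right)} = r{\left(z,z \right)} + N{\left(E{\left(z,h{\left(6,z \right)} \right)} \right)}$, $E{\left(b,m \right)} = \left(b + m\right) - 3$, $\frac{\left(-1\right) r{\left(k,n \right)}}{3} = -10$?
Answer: $\frac{2791119650}{37747} \approx 73943.0$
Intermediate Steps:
$r{\left(k,n \right)} = 30$ ($r{\left(k,n \right)} = \left(-3\right) \left(-10\right) = 30$)
$E{\left(b,m \right)} = -3 + b + m$
$N{\left(I \right)} = 4$ ($N{\left(I \right)} = \frac{1}{4} \cdot 16 = 4$)
$d{\left(l,z \right)} = 34$ ($d{\left(l,z \right)} = 30 + 4 = 34$)
$\frac{70593 + 135576}{d{\left(-458,196 \right)} + 113207} + 73941 = \frac{70593 + 135576}{34 + 113207} + 73941 = \frac{206169}{113241} + 73941 = 206169 \cdot \frac{1}{113241} + 73941 = \frac{68723}{37747} + 73941 = \frac{2791119650}{37747}$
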